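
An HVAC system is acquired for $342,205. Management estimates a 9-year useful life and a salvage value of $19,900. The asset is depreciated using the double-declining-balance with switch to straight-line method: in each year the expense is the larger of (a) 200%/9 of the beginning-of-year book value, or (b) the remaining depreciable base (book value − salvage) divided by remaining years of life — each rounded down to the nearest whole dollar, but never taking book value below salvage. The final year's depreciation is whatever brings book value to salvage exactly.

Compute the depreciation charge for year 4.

$35,780

Depreciable base = $342,205 − $19,900 = $322,305.
Year 1: DB = ⌊$342,205 × 200%/9⌋ = $76,045; SL = ⌊$322,305/9⌋ = $35,811 → take DB $76,045. Book value $266,160.
Year 2: DB = ⌊$266,160 × 200%/9⌋ = $59,146; SL = ⌊$246,260/8⌋ = $30,782 → take DB $59,146. Book value $207,014.
Year 3: DB = ⌊$207,014 × 200%/9⌋ = $46,003; SL = ⌊$187,114/7⌋ = $26,730 → take DB $46,003. Book value $161,011.
Year 4: DB = ⌊$161,011 × 200%/9⌋ = $35,780; SL = ⌊$141,111/6⌋ = $23,518 → take DB $35,780. Book value $125,231.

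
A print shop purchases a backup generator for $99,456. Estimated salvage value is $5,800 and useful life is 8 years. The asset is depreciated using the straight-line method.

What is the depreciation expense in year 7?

Depreciable base = $99,456 − $5,800 = $93,656.
Annual expense = $93,656 / 8 = $11,707.

$11,707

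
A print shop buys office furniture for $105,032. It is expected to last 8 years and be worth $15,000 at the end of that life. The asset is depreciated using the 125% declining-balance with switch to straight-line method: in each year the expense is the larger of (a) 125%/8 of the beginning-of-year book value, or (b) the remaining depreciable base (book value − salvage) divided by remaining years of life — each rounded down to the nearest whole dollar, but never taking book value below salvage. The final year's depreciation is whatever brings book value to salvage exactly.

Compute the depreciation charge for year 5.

Depreciable base = $105,032 − $15,000 = $90,032.
Year 1: DB = ⌊$105,032 × 125%/8⌋ = $16,411; SL = ⌊$90,032/8⌋ = $11,254 → take DB $16,411. Book value $88,621.
Year 2: DB = ⌊$88,621 × 125%/8⌋ = $13,847; SL = ⌊$73,621/7⌋ = $10,517 → take DB $13,847. Book value $74,774.
Year 3: DB = ⌊$74,774 × 125%/8⌋ = $11,683; SL = ⌊$59,774/6⌋ = $9,962 → take DB $11,683. Book value $63,091.
Year 4: DB = ⌊$63,091 × 125%/8⌋ = $9,857; SL = ⌊$48,091/5⌋ = $9,618 → take DB $9,857. Book value $53,234.
Year 5: DB = ⌊$53,234 × 125%/8⌋ = $8,317; SL = ⌊$38,234/4⌋ = $9,558 → take SL $9,558. Book value $43,676.

$9,558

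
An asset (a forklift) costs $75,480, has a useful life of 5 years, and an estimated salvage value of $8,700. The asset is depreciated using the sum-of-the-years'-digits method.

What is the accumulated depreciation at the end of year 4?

Depreciable base = $75,480 − $8,700 = $66,780.
Sum of the years' digits = 5+4+3+2+1 = 15.
Year 1: $66,780 × 5/15 = $22,260. Book value $53,220.
Year 2: $66,780 × 4/15 = $17,808. Book value $35,412.
Year 3: $66,780 × 3/15 = $13,356. Book value $22,056.
Year 4: $66,780 × 2/15 = $8,904. Book value $13,152.
Accumulated through year 4 = $75,480 − $13,152 = $62,328.

$62,328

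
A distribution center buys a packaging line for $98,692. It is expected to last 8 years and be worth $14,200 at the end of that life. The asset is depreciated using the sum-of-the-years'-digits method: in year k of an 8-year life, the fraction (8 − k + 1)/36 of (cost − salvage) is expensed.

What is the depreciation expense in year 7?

$4,694

Depreciable base = $98,692 − $14,200 = $84,492.
Sum of the years' digits = 8+7+6+5+4+3+2+1 = 36.
Year 1: $84,492 × 8/36 = $18,776. Book value $79,916.
Year 2: $84,492 × 7/36 = $16,429. Book value $63,487.
Year 3: $84,492 × 6/36 = $14,082. Book value $49,405.
Year 4: $84,492 × 5/36 = $11,735. Book value $37,670.
Year 5: $84,492 × 4/36 = $9,388. Book value $28,282.
Year 6: $84,492 × 3/36 = $7,041. Book value $21,241.
Year 7: $84,492 × 2/36 = $4,694. Book value $16,547.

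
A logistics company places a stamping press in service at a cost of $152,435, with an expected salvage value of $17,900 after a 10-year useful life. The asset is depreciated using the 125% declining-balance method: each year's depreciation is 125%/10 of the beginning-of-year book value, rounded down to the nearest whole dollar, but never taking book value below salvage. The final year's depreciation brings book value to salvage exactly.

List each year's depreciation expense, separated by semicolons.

$19,054; $16,672; $14,588; $12,765; $11,169; $9,773; $8,551; $7,482; $6,547; $27,934

Depreciable base = $152,435 − $17,900 = $134,535.
Year 1: ⌊$152,435 × 125%/10⌋ = $19,054. Book value $133,381.
Year 2: ⌊$133,381 × 125%/10⌋ = $16,672. Book value $116,709.
Year 3: ⌊$116,709 × 125%/10⌋ = $14,588. Book value $102,121.
Year 4: ⌊$102,121 × 125%/10⌋ = $12,765. Book value $89,356.
Year 5: ⌊$89,356 × 125%/10⌋ = $11,169. Book value $78,187.
Year 6: ⌊$78,187 × 125%/10⌋ = $9,773. Book value $68,414.
Year 7: ⌊$68,414 × 125%/10⌋ = $8,551. Book value $59,863.
Year 8: ⌊$59,863 × 125%/10⌋ = $7,482. Book value $52,381.
Year 9: ⌊$52,381 × 125%/10⌋ = $6,547. Book value $45,834.
Year 10 (final): $45,834 − $17,900 = $27,934. Book value $17,900.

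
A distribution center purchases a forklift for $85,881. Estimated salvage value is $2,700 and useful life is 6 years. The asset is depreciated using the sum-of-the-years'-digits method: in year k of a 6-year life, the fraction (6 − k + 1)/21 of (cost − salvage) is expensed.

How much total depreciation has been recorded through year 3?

$59,415

Depreciable base = $85,881 − $2,700 = $83,181.
Sum of the years' digits = 6+5+4+3+2+1 = 21.
Year 1: $83,181 × 6/21 = $23,766. Book value $62,115.
Year 2: $83,181 × 5/21 = $19,805. Book value $42,310.
Year 3: $83,181 × 4/21 = $15,844. Book value $26,466.
Accumulated through year 3 = $85,881 − $26,466 = $59,415.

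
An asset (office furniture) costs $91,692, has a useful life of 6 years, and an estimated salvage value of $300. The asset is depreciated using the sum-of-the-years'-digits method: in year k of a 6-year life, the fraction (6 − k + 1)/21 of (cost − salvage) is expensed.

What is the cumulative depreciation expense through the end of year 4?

Depreciable base = $91,692 − $300 = $91,392.
Sum of the years' digits = 6+5+4+3+2+1 = 21.
Year 1: $91,392 × 6/21 = $26,112. Book value $65,580.
Year 2: $91,392 × 5/21 = $21,760. Book value $43,820.
Year 3: $91,392 × 4/21 = $17,408. Book value $26,412.
Year 4: $91,392 × 3/21 = $13,056. Book value $13,356.
Accumulated through year 4 = $91,692 − $13,356 = $78,336.

$78,336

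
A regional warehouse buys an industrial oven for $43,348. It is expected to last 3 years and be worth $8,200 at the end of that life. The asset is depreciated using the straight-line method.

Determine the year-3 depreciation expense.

$11,716

Depreciable base = $43,348 − $8,200 = $35,148.
Annual expense = $35,148 / 3 = $11,716.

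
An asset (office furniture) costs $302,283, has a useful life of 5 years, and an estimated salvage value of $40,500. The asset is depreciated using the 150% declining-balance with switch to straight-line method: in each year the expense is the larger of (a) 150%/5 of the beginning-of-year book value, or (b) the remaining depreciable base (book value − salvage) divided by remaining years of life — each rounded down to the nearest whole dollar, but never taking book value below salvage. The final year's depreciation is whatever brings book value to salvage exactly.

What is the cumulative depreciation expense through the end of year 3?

Depreciable base = $302,283 − $40,500 = $261,783.
Year 1: DB = ⌊$302,283 × 150%/5⌋ = $90,684; SL = ⌊$261,783/5⌋ = $52,356 → take DB $90,684. Book value $211,599.
Year 2: DB = ⌊$211,599 × 150%/5⌋ = $63,479; SL = ⌊$171,099/4⌋ = $42,774 → take DB $63,479. Book value $148,120.
Year 3: DB = ⌊$148,120 × 150%/5⌋ = $44,436; SL = ⌊$107,620/3⌋ = $35,873 → take DB $44,436. Book value $103,684.
Accumulated through year 3 = $302,283 − $103,684 = $198,599.

$198,599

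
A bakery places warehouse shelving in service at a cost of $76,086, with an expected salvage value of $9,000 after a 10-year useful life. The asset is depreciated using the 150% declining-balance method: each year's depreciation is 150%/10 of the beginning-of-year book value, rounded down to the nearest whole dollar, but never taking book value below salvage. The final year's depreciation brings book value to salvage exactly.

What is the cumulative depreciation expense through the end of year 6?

$47,388

Depreciable base = $76,086 − $9,000 = $67,086.
Year 1: ⌊$76,086 × 150%/10⌋ = $11,412. Book value $64,674.
Year 2: ⌊$64,674 × 150%/10⌋ = $9,701. Book value $54,973.
Year 3: ⌊$54,973 × 150%/10⌋ = $8,245. Book value $46,728.
Year 4: ⌊$46,728 × 150%/10⌋ = $7,009. Book value $39,719.
Year 5: ⌊$39,719 × 150%/10⌋ = $5,957. Book value $33,762.
Year 6: ⌊$33,762 × 150%/10⌋ = $5,064. Book value $28,698.
Accumulated through year 6 = $76,086 − $28,698 = $47,388.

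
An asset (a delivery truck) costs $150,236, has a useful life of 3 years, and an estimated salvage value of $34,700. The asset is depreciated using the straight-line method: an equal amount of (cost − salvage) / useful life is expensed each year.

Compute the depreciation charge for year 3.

Depreciable base = $150,236 − $34,700 = $115,536.
Annual expense = $115,536 / 3 = $38,512.

$38,512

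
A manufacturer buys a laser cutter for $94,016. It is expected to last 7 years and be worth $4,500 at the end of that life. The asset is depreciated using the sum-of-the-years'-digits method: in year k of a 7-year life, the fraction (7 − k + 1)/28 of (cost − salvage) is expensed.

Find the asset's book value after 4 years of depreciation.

$23,682

Depreciable base = $94,016 − $4,500 = $89,516.
Sum of the years' digits = 7+6+5+4+3+2+1 = 28.
Year 1: $89,516 × 7/28 = $22,379. Book value $71,637.
Year 2: $89,516 × 6/28 = $19,182. Book value $52,455.
Year 3: $89,516 × 5/28 = $15,985. Book value $36,470.
Year 4: $89,516 × 4/28 = $12,788. Book value $23,682.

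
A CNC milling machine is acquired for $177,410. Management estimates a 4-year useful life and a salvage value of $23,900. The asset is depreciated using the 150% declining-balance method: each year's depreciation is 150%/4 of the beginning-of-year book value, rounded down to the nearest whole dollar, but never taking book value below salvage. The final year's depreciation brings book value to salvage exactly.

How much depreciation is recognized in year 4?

$19,414

Depreciable base = $177,410 − $23,900 = $153,510.
Year 1: ⌊$177,410 × 150%/4⌋ = $66,528. Book value $110,882.
Year 2: ⌊$110,882 × 150%/4⌋ = $41,580. Book value $69,302.
Year 3: ⌊$69,302 × 150%/4⌋ = $25,988. Book value $43,314.
Year 4 (final): $43,314 − $23,900 = $19,414. Book value $23,900.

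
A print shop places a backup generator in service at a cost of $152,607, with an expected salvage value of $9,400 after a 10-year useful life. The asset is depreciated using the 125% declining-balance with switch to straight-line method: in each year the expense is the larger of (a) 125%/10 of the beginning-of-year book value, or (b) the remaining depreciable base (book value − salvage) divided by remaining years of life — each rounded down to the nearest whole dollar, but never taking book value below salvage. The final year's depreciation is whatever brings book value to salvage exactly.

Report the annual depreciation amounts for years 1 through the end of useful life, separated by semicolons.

Depreciable base = $152,607 − $9,400 = $143,207.
Year 1: DB = ⌊$152,607 × 125%/10⌋ = $19,075; SL = ⌊$143,207/10⌋ = $14,320 → take DB $19,075. Book value $133,532.
Year 2: DB = ⌊$133,532 × 125%/10⌋ = $16,691; SL = ⌊$124,132/9⌋ = $13,792 → take DB $16,691. Book value $116,841.
Year 3: DB = ⌊$116,841 × 125%/10⌋ = $14,605; SL = ⌊$107,441/8⌋ = $13,430 → take DB $14,605. Book value $102,236.
Year 4: DB = ⌊$102,236 × 125%/10⌋ = $12,779; SL = ⌊$92,836/7⌋ = $13,262 → take SL $13,262. Book value $88,974.
Year 5: DB = ⌊$88,974 × 125%/10⌋ = $11,121; SL = ⌊$79,574/6⌋ = $13,262 → take SL $13,262. Book value $75,712.
Year 6: DB = ⌊$75,712 × 125%/10⌋ = $9,464; SL = ⌊$66,312/5⌋ = $13,262 → take SL $13,262. Book value $62,450.
Year 7: DB = ⌊$62,450 × 125%/10⌋ = $7,806; SL = ⌊$53,050/4⌋ = $13,262 → take SL $13,262. Book value $49,188.
Year 8: DB = ⌊$49,188 × 125%/10⌋ = $6,148; SL = ⌊$39,788/3⌋ = $13,262 → take SL $13,262. Book value $35,926.
Year 9: DB = ⌊$35,926 × 125%/10⌋ = $4,490; SL = ⌊$26,526/2⌋ = $13,263 → take SL $13,263. Book value $22,663.
Year 10 (final): $22,663 − $9,400 = $13,263. Book value $9,400.

$19,075; $16,691; $14,605; $13,262; $13,262; $13,262; $13,262; $13,262; $13,263; $13,263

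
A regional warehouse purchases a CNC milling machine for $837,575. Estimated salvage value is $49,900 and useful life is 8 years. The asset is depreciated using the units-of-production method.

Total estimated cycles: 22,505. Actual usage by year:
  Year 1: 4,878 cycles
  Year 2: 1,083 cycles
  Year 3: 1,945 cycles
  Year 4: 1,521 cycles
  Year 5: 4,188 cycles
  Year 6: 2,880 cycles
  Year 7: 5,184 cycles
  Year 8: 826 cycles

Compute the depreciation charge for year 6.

Depreciable base = $837,575 − $49,900 = $787,675.
Rate = $787,675 / 22,505 cycles = $35 per cycle.
Year 1: 4,878 × $35 = $170,730. Book value $666,845.
Year 2: 1,083 × $35 = $37,905. Book value $628,940.
Year 3: 1,945 × $35 = $68,075. Book value $560,865.
Year 4: 1,521 × $35 = $53,235. Book value $507,630.
Year 5: 4,188 × $35 = $146,580. Book value $361,050.
Year 6: 2,880 × $35 = $100,800. Book value $260,250.

$100,800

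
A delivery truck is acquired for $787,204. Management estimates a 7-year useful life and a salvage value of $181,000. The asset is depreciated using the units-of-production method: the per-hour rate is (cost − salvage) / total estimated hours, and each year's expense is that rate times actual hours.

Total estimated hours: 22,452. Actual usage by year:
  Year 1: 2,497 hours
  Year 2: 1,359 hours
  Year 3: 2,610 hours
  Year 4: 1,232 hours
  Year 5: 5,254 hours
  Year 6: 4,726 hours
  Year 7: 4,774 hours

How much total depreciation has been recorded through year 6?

Depreciable base = $787,204 − $181,000 = $606,204.
Rate = $606,204 / 22,452 hours = $27 per hour.
Year 1: 2,497 × $27 = $67,419. Book value $719,785.
Year 2: 1,359 × $27 = $36,693. Book value $683,092.
Year 3: 2,610 × $27 = $70,470. Book value $612,622.
Year 4: 1,232 × $27 = $33,264. Book value $579,358.
Year 5: 5,254 × $27 = $141,858. Book value $437,500.
Year 6: 4,726 × $27 = $127,602. Book value $309,898.
Accumulated through year 6 = $787,204 − $309,898 = $477,306.

$477,306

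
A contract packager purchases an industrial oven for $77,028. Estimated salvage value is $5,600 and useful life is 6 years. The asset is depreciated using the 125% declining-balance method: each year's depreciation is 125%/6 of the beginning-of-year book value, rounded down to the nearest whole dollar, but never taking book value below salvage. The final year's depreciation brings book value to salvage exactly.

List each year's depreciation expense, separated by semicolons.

$16,047; $12,704; $10,057; $7,962; $6,303; $18,355

Depreciable base = $77,028 − $5,600 = $71,428.
Year 1: ⌊$77,028 × 125%/6⌋ = $16,047. Book value $60,981.
Year 2: ⌊$60,981 × 125%/6⌋ = $12,704. Book value $48,277.
Year 3: ⌊$48,277 × 125%/6⌋ = $10,057. Book value $38,220.
Year 4: ⌊$38,220 × 125%/6⌋ = $7,962. Book value $30,258.
Year 5: ⌊$30,258 × 125%/6⌋ = $6,303. Book value $23,955.
Year 6 (final): $23,955 − $5,600 = $18,355. Book value $5,600.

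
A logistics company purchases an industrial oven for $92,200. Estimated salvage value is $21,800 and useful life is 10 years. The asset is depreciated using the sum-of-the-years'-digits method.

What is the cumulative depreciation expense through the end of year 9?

$69,120

Depreciable base = $92,200 − $21,800 = $70,400.
Sum of the years' digits = 10+9+8+7+6+5+4+3+2+1 = 55.
Year 1: $70,400 × 10/55 = $12,800. Book value $79,400.
Year 2: $70,400 × 9/55 = $11,520. Book value $67,880.
Year 3: $70,400 × 8/55 = $10,240. Book value $57,640.
Year 4: $70,400 × 7/55 = $8,960. Book value $48,680.
Year 5: $70,400 × 6/55 = $7,680. Book value $41,000.
Year 6: $70,400 × 5/55 = $6,400. Book value $34,600.
Year 7: $70,400 × 4/55 = $5,120. Book value $29,480.
Year 8: $70,400 × 3/55 = $3,840. Book value $25,640.
Year 9: $70,400 × 2/55 = $2,560. Book value $23,080.
Accumulated through year 9 = $92,200 − $23,080 = $69,120.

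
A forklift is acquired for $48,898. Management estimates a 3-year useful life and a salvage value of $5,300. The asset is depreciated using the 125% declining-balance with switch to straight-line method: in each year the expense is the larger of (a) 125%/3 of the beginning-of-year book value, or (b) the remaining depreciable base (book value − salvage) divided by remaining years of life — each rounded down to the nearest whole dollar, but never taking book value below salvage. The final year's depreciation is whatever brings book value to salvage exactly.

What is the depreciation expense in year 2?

$11,885

Depreciable base = $48,898 − $5,300 = $43,598.
Year 1: DB = ⌊$48,898 × 125%/3⌋ = $20,374; SL = ⌊$43,598/3⌋ = $14,532 → take DB $20,374. Book value $28,524.
Year 2: DB = ⌊$28,524 × 125%/3⌋ = $11,885; SL = ⌊$23,224/2⌋ = $11,612 → take DB $11,885. Book value $16,639.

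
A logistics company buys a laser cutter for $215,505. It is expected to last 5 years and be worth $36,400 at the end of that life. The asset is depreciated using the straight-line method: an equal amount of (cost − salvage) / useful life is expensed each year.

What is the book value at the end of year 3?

Depreciable base = $215,505 − $36,400 = $179,105.
Annual expense = $179,105 / 5 = $35,821.
End of year 1: book value $179,684.
End of year 2: book value $143,863.
End of year 3: book value $108,042.

$108,042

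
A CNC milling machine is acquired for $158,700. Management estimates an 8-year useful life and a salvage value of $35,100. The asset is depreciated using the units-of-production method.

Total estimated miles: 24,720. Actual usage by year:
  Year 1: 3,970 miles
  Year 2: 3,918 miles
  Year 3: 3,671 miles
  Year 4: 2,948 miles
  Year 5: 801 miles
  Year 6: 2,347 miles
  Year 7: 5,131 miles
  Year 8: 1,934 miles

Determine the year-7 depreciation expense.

$25,655

Depreciable base = $158,700 − $35,100 = $123,600.
Rate = $123,600 / 24,720 miles = $5 per mile.
Year 1: 3,970 × $5 = $19,850. Book value $138,850.
Year 2: 3,918 × $5 = $19,590. Book value $119,260.
Year 3: 3,671 × $5 = $18,355. Book value $100,905.
Year 4: 2,948 × $5 = $14,740. Book value $86,165.
Year 5: 801 × $5 = $4,005. Book value $82,160.
Year 6: 2,347 × $5 = $11,735. Book value $70,425.
Year 7: 5,131 × $5 = $25,655. Book value $44,770.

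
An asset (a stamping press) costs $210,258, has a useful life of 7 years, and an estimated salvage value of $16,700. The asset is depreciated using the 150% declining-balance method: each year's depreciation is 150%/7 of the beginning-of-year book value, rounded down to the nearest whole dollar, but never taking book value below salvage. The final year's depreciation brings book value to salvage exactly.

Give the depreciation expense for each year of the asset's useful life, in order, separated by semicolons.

Depreciable base = $210,258 − $16,700 = $193,558.
Year 1: ⌊$210,258 × 150%/7⌋ = $45,055. Book value $165,203.
Year 2: ⌊$165,203 × 150%/7⌋ = $35,400. Book value $129,803.
Year 3: ⌊$129,803 × 150%/7⌋ = $27,814. Book value $101,989.
Year 4: ⌊$101,989 × 150%/7⌋ = $21,854. Book value $80,135.
Year 5: ⌊$80,135 × 150%/7⌋ = $17,171. Book value $62,964.
Year 6: ⌊$62,964 × 150%/7⌋ = $13,492. Book value $49,472.
Year 7 (final): $49,472 − $16,700 = $32,772. Book value $16,700.

$45,055; $35,400; $27,814; $21,854; $17,171; $13,492; $32,772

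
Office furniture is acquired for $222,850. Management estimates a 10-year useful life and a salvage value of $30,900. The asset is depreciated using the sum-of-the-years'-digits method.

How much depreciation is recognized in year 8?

$10,470

Depreciable base = $222,850 − $30,900 = $191,950.
Sum of the years' digits = 10+9+8+7+6+5+4+3+2+1 = 55.
Year 1: $191,950 × 10/55 = $34,900. Book value $187,950.
Year 2: $191,950 × 9/55 = $31,410. Book value $156,540.
Year 3: $191,950 × 8/55 = $27,920. Book value $128,620.
Year 4: $191,950 × 7/55 = $24,430. Book value $104,190.
Year 5: $191,950 × 6/55 = $20,940. Book value $83,250.
Year 6: $191,950 × 5/55 = $17,450. Book value $65,800.
Year 7: $191,950 × 4/55 = $13,960. Book value $51,840.
Year 8: $191,950 × 3/55 = $10,470. Book value $41,370.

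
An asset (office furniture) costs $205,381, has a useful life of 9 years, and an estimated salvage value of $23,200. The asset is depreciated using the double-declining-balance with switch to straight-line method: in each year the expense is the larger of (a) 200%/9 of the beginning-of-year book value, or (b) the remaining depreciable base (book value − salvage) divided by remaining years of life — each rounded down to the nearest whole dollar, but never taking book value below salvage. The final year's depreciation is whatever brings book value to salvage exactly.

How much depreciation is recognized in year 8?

Depreciable base = $205,381 − $23,200 = $182,181.
Year 1: DB = ⌊$205,381 × 200%/9⌋ = $45,640; SL = ⌊$182,181/9⌋ = $20,242 → take DB $45,640. Book value $159,741.
Year 2: DB = ⌊$159,741 × 200%/9⌋ = $35,498; SL = ⌊$136,541/8⌋ = $17,067 → take DB $35,498. Book value $124,243.
Year 3: DB = ⌊$124,243 × 200%/9⌋ = $27,609; SL = ⌊$101,043/7⌋ = $14,434 → take DB $27,609. Book value $96,634.
Year 4: DB = ⌊$96,634 × 200%/9⌋ = $21,474; SL = ⌊$73,434/6⌋ = $12,239 → take DB $21,474. Book value $75,160.
Year 5: DB = ⌊$75,160 × 200%/9⌋ = $16,702; SL = ⌊$51,960/5⌋ = $10,392 → take DB $16,702. Book value $58,458.
Year 6: DB = ⌊$58,458 × 200%/9⌋ = $12,990; SL = ⌊$35,258/4⌋ = $8,814 → take DB $12,990. Book value $45,468.
Year 7: DB = ⌊$45,468 × 200%/9⌋ = $10,104; SL = ⌊$22,268/3⌋ = $7,422 → take DB $10,104. Book value $35,364.
Year 8: DB = ⌊$35,364 × 200%/9⌋ = $7,858; SL = ⌊$12,164/2⌋ = $6,082 → take DB $7,858. Book value $27,506.

$7,858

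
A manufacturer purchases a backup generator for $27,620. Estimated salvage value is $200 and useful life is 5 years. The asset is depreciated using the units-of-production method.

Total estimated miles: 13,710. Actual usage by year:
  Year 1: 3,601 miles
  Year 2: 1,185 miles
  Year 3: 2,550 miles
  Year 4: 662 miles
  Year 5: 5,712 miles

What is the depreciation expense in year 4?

$1,324

Depreciable base = $27,620 − $200 = $27,420.
Rate = $27,420 / 13,710 miles = $2 per mile.
Year 1: 3,601 × $2 = $7,202. Book value $20,418.
Year 2: 1,185 × $2 = $2,370. Book value $18,048.
Year 3: 2,550 × $2 = $5,100. Book value $12,948.
Year 4: 662 × $2 = $1,324. Book value $11,624.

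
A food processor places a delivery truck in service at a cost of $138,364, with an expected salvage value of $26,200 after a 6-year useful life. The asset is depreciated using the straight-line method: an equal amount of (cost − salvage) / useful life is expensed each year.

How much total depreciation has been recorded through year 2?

Depreciable base = $138,364 − $26,200 = $112,164.
Annual expense = $112,164 / 6 = $18,694.
End of year 1: book value $119,670.
End of year 2: book value $100,976.
Accumulated through year 2 = $138,364 − $100,976 = $37,388.

$37,388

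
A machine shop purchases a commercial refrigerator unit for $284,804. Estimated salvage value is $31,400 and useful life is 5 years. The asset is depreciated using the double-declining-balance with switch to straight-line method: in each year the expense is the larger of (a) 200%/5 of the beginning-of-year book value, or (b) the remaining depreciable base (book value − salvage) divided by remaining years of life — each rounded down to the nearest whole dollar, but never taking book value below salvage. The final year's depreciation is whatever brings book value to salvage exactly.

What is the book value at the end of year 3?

$61,518

Depreciable base = $284,804 − $31,400 = $253,404.
Year 1: DB = ⌊$284,804 × 200%/5⌋ = $113,921; SL = ⌊$253,404/5⌋ = $50,680 → take DB $113,921. Book value $170,883.
Year 2: DB = ⌊$170,883 × 200%/5⌋ = $68,353; SL = ⌊$139,483/4⌋ = $34,870 → take DB $68,353. Book value $102,530.
Year 3: DB = ⌊$102,530 × 200%/5⌋ = $41,012; SL = ⌊$71,130/3⌋ = $23,710 → take DB $41,012. Book value $61,518.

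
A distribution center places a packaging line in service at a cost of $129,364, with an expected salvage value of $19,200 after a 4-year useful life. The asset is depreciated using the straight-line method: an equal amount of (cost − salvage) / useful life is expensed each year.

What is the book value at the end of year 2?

Depreciable base = $129,364 − $19,200 = $110,164.
Annual expense = $110,164 / 4 = $27,541.
End of year 1: book value $101,823.
End of year 2: book value $74,282.

$74,282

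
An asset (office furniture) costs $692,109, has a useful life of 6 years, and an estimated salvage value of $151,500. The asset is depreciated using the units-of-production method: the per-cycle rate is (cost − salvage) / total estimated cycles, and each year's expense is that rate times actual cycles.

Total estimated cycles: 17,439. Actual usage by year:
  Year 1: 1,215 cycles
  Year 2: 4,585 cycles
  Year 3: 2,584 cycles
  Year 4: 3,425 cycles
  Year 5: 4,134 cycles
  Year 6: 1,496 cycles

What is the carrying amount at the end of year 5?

$197,876

Depreciable base = $692,109 − $151,500 = $540,609.
Rate = $540,609 / 17,439 cycles = $31 per cycle.
Year 1: 1,215 × $31 = $37,665. Book value $654,444.
Year 2: 4,585 × $31 = $142,135. Book value $512,309.
Year 3: 2,584 × $31 = $80,104. Book value $432,205.
Year 4: 3,425 × $31 = $106,175. Book value $326,030.
Year 5: 4,134 × $31 = $128,154. Book value $197,876.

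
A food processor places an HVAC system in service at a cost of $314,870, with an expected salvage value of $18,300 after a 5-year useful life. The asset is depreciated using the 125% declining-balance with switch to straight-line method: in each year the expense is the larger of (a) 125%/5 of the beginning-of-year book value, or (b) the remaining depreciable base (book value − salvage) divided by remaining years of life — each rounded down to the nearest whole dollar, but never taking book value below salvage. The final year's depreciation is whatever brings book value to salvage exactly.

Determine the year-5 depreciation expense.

Depreciable base = $314,870 − $18,300 = $296,570.
Year 1: DB = ⌊$314,870 × 125%/5⌋ = $78,717; SL = ⌊$296,570/5⌋ = $59,314 → take DB $78,717. Book value $236,153.
Year 2: DB = ⌊$236,153 × 125%/5⌋ = $59,038; SL = ⌊$217,853/4⌋ = $54,463 → take DB $59,038. Book value $177,115.
Year 3: DB = ⌊$177,115 × 125%/5⌋ = $44,278; SL = ⌊$158,815/3⌋ = $52,938 → take SL $52,938. Book value $124,177.
Year 4: DB = ⌊$124,177 × 125%/5⌋ = $31,044; SL = ⌊$105,877/2⌋ = $52,938 → take SL $52,938. Book value $71,239.
Year 5 (final): $71,239 − $18,300 = $52,939. Book value $18,300.

$52,939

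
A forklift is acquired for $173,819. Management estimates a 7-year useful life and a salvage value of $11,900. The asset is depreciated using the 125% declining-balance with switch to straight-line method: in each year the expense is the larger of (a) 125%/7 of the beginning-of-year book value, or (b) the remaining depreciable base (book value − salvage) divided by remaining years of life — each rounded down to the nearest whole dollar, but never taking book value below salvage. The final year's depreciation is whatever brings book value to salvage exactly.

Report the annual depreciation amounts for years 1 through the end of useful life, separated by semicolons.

$31,039; $25,496; $21,076; $21,077; $21,077; $21,077; $21,077

Depreciable base = $173,819 − $11,900 = $161,919.
Year 1: DB = ⌊$173,819 × 125%/7⌋ = $31,039; SL = ⌊$161,919/7⌋ = $23,131 → take DB $31,039. Book value $142,780.
Year 2: DB = ⌊$142,780 × 125%/7⌋ = $25,496; SL = ⌊$130,880/6⌋ = $21,813 → take DB $25,496. Book value $117,284.
Year 3: DB = ⌊$117,284 × 125%/7⌋ = $20,943; SL = ⌊$105,384/5⌋ = $21,076 → take SL $21,076. Book value $96,208.
Year 4: DB = ⌊$96,208 × 125%/7⌋ = $17,180; SL = ⌊$84,308/4⌋ = $21,077 → take SL $21,077. Book value $75,131.
Year 5: DB = ⌊$75,131 × 125%/7⌋ = $13,416; SL = ⌊$63,231/3⌋ = $21,077 → take SL $21,077. Book value $54,054.
Year 6: DB = ⌊$54,054 × 125%/7⌋ = $9,652; SL = ⌊$42,154/2⌋ = $21,077 → take SL $21,077. Book value $32,977.
Year 7 (final): $32,977 − $11,900 = $21,077. Book value $11,900.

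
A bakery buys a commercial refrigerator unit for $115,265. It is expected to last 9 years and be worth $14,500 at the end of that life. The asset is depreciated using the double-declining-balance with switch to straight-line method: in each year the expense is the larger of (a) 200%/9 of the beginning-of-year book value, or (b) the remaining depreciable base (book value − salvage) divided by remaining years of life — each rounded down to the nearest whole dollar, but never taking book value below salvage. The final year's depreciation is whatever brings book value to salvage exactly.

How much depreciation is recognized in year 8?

$4,410

Depreciable base = $115,265 − $14,500 = $100,765.
Year 1: DB = ⌊$115,265 × 200%/9⌋ = $25,614; SL = ⌊$100,765/9⌋ = $11,196 → take DB $25,614. Book value $89,651.
Year 2: DB = ⌊$89,651 × 200%/9⌋ = $19,922; SL = ⌊$75,151/8⌋ = $9,393 → take DB $19,922. Book value $69,729.
Year 3: DB = ⌊$69,729 × 200%/9⌋ = $15,495; SL = ⌊$55,229/7⌋ = $7,889 → take DB $15,495. Book value $54,234.
Year 4: DB = ⌊$54,234 × 200%/9⌋ = $12,052; SL = ⌊$39,734/6⌋ = $6,622 → take DB $12,052. Book value $42,182.
Year 5: DB = ⌊$42,182 × 200%/9⌋ = $9,373; SL = ⌊$27,682/5⌋ = $5,536 → take DB $9,373. Book value $32,809.
Year 6: DB = ⌊$32,809 × 200%/9⌋ = $7,290; SL = ⌊$18,309/4⌋ = $4,577 → take DB $7,290. Book value $25,519.
Year 7: DB = ⌊$25,519 × 200%/9⌋ = $5,670; SL = ⌊$11,019/3⌋ = $3,673 → take DB $5,670. Book value $19,849.
Year 8: DB = ⌊$19,849 × 200%/9⌋ = $4,410; SL = ⌊$5,349/2⌋ = $2,674 → take DB $4,410. Book value $15,439.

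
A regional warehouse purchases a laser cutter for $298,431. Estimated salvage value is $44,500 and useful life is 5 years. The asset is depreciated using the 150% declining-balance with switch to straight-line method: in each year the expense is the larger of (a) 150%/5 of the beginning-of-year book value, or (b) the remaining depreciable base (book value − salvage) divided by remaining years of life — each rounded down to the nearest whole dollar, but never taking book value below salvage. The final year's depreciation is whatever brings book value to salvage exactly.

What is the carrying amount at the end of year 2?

$146,232

Depreciable base = $298,431 − $44,500 = $253,931.
Year 1: DB = ⌊$298,431 × 150%/5⌋ = $89,529; SL = ⌊$253,931/5⌋ = $50,786 → take DB $89,529. Book value $208,902.
Year 2: DB = ⌊$208,902 × 150%/5⌋ = $62,670; SL = ⌊$164,402/4⌋ = $41,100 → take DB $62,670. Book value $146,232.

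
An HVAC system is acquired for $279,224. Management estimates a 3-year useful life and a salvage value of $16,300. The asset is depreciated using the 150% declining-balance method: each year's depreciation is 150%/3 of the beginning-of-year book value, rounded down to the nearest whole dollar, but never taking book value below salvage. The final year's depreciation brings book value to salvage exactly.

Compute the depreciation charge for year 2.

Depreciable base = $279,224 − $16,300 = $262,924.
Year 1: ⌊$279,224 × 150%/3⌋ = $139,612. Book value $139,612.
Year 2: ⌊$139,612 × 150%/3⌋ = $69,806. Book value $69,806.

$69,806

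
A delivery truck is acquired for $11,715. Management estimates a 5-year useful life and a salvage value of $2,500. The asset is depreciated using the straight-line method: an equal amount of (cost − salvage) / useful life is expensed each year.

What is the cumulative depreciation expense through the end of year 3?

Depreciable base = $11,715 − $2,500 = $9,215.
Annual expense = $9,215 / 5 = $1,843.
End of year 1: book value $9,872.
End of year 2: book value $8,029.
End of year 3: book value $6,186.
Accumulated through year 3 = $11,715 − $6,186 = $5,529.

$5,529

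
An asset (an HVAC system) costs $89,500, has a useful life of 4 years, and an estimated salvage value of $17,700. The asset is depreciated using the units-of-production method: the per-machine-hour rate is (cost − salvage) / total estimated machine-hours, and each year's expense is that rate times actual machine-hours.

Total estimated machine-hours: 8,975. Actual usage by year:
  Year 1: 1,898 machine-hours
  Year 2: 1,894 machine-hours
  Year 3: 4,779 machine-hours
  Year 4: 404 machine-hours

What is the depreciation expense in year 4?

$3,232

Depreciable base = $89,500 − $17,700 = $71,800.
Rate = $71,800 / 8,975 machine-hours = $8 per machine-hour.
Year 1: 1,898 × $8 = $15,184. Book value $74,316.
Year 2: 1,894 × $8 = $15,152. Book value $59,164.
Year 3: 4,779 × $8 = $38,232. Book value $20,932.
Year 4: 404 × $8 = $3,232. Book value $17,700.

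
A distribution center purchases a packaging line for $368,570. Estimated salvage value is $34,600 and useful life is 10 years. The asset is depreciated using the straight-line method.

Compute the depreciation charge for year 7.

Depreciable base = $368,570 − $34,600 = $333,970.
Annual expense = $333,970 / 10 = $33,397.

$33,397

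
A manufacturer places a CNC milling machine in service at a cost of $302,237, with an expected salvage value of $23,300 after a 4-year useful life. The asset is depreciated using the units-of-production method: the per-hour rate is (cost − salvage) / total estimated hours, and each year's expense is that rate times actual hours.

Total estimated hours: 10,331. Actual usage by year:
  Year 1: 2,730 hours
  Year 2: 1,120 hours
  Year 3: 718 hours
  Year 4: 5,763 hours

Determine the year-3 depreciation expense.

$19,386

Depreciable base = $302,237 − $23,300 = $278,937.
Rate = $278,937 / 10,331 hours = $27 per hour.
Year 1: 2,730 × $27 = $73,710. Book value $228,527.
Year 2: 1,120 × $27 = $30,240. Book value $198,287.
Year 3: 718 × $27 = $19,386. Book value $178,901.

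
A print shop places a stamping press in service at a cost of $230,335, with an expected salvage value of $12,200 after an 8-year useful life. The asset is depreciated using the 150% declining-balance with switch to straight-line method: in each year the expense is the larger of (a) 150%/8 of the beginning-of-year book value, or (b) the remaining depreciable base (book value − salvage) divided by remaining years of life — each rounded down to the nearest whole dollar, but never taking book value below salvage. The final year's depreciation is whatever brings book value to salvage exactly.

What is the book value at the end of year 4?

Depreciable base = $230,335 − $12,200 = $218,135.
Year 1: DB = ⌊$230,335 × 150%/8⌋ = $43,187; SL = ⌊$218,135/8⌋ = $27,266 → take DB $43,187. Book value $187,148.
Year 2: DB = ⌊$187,148 × 150%/8⌋ = $35,090; SL = ⌊$174,948/7⌋ = $24,992 → take DB $35,090. Book value $152,058.
Year 3: DB = ⌊$152,058 × 150%/8⌋ = $28,510; SL = ⌊$139,858/6⌋ = $23,309 → take DB $28,510. Book value $123,548.
Year 4: DB = ⌊$123,548 × 150%/8⌋ = $23,165; SL = ⌊$111,348/5⌋ = $22,269 → take DB $23,165. Book value $100,383.

$100,383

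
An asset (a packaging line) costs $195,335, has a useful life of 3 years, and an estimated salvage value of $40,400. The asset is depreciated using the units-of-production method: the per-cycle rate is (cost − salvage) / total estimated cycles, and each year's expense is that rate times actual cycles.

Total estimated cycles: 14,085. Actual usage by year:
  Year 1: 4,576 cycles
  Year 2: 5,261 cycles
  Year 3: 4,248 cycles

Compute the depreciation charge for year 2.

Depreciable base = $195,335 − $40,400 = $154,935.
Rate = $154,935 / 14,085 cycles = $11 per cycle.
Year 1: 4,576 × $11 = $50,336. Book value $144,999.
Year 2: 5,261 × $11 = $57,871. Book value $87,128.

$57,871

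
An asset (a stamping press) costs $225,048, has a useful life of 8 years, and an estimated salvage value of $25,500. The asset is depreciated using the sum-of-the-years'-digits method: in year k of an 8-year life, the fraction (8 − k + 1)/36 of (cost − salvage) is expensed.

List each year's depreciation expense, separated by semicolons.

$44,344; $38,801; $33,258; $27,715; $22,172; $16,629; $11,086; $5,543

Depreciable base = $225,048 − $25,500 = $199,548.
Sum of the years' digits = 8+7+6+5+4+3+2+1 = 36.
Year 1: $199,548 × 8/36 = $44,344. Book value $180,704.
Year 2: $199,548 × 7/36 = $38,801. Book value $141,903.
Year 3: $199,548 × 6/36 = $33,258. Book value $108,645.
Year 4: $199,548 × 5/36 = $27,715. Book value $80,930.
Year 5: $199,548 × 4/36 = $22,172. Book value $58,758.
Year 6: $199,548 × 3/36 = $16,629. Book value $42,129.
Year 7: $199,548 × 2/36 = $11,086. Book value $31,043.
Year 8: $199,548 × 1/36 = $5,543. Book value $25,500.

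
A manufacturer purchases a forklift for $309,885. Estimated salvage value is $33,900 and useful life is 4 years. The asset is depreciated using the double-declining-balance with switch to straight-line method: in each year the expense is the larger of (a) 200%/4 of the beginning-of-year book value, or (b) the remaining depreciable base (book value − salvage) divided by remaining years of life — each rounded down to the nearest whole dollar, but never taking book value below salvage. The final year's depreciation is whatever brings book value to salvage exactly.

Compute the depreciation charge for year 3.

$38,736

Depreciable base = $309,885 − $33,900 = $275,985.
Year 1: DB = ⌊$309,885 × 200%/4⌋ = $154,942; SL = ⌊$275,985/4⌋ = $68,996 → take DB $154,942. Book value $154,943.
Year 2: DB = ⌊$154,943 × 200%/4⌋ = $77,471; SL = ⌊$121,043/3⌋ = $40,347 → take DB $77,471. Book value $77,472.
Year 3: DB = ⌊$77,472 × 200%/4⌋ = $38,736; SL = ⌊$43,572/2⌋ = $21,786 → take DB $38,736. Book value $38,736.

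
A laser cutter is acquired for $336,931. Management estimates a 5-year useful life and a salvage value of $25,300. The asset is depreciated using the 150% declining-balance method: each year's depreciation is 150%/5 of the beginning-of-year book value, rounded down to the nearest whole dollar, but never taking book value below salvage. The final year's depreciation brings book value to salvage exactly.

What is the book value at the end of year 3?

$115,568

Depreciable base = $336,931 − $25,300 = $311,631.
Year 1: ⌊$336,931 × 150%/5⌋ = $101,079. Book value $235,852.
Year 2: ⌊$235,852 × 150%/5⌋ = $70,755. Book value $165,097.
Year 3: ⌊$165,097 × 150%/5⌋ = $49,529. Book value $115,568.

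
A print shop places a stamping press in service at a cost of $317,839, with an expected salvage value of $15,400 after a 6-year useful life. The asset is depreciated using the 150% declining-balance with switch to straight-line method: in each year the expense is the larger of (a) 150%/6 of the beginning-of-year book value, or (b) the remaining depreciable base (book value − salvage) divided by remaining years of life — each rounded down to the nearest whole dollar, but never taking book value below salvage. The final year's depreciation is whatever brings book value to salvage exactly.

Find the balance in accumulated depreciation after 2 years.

$139,054

Depreciable base = $317,839 − $15,400 = $302,439.
Year 1: DB = ⌊$317,839 × 150%/6⌋ = $79,459; SL = ⌊$302,439/6⌋ = $50,406 → take DB $79,459. Book value $238,380.
Year 2: DB = ⌊$238,380 × 150%/6⌋ = $59,595; SL = ⌊$222,980/5⌋ = $44,596 → take DB $59,595. Book value $178,785.
Accumulated through year 2 = $317,839 − $178,785 = $139,054.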